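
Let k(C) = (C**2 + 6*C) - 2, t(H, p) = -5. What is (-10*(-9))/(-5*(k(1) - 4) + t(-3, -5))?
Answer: -9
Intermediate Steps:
k(C) = -2 + C**2 + 6*C
(-10*(-9))/(-5*(k(1) - 4) + t(-3, -5)) = (-10*(-9))/(-5*((-2 + 1**2 + 6*1) - 4) - 5) = 90/(-5*((-2 + 1 + 6) - 4) - 5) = 90/(-5*(5 - 4) - 5) = 90/(-5*1 - 5) = 90/(-5 - 5) = 90/(-10) = 90*(-1/10) = -9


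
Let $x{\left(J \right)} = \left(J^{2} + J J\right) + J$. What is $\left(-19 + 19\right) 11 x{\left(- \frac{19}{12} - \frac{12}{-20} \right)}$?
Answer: $0$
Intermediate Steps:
$x{\left(J \right)} = J + 2 J^{2}$ ($x{\left(J \right)} = \left(J^{2} + J^{2}\right) + J = 2 J^{2} + J = J + 2 J^{2}$)
$\left(-19 + 19\right) 11 x{\left(- \frac{19}{12} - \frac{12}{-20} \right)} = \left(-19 + 19\right) 11 \left(- \frac{19}{12} - \frac{12}{-20}\right) \left(1 + 2 \left(- \frac{19}{12} - \frac{12}{-20}\right)\right) = 0 \cdot 11 \left(\left(-19\right) \frac{1}{12} - - \frac{3}{5}\right) \left(1 + 2 \left(\left(-19\right) \frac{1}{12} - - \frac{3}{5}\right)\right) = 0 \left(- \frac{19}{12} + \frac{3}{5}\right) \left(1 + 2 \left(- \frac{19}{12} + \frac{3}{5}\right)\right) = 0 \left(- \frac{59 \left(1 + 2 \left(- \frac{59}{60}\right)\right)}{60}\right) = 0 \left(- \frac{59 \left(1 - \frac{59}{30}\right)}{60}\right) = 0 \left(\left(- \frac{59}{60}\right) \left(- \frac{29}{30}\right)\right) = 0 \cdot \frac{1711}{1800} = 0$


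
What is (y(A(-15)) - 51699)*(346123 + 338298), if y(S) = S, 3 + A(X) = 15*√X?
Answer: -35385934542 + 10266315*I*√15 ≈ -3.5386e+10 + 3.9761e+7*I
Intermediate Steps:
A(X) = -3 + 15*√X
(y(A(-15)) - 51699)*(346123 + 338298) = ((-3 + 15*√(-15)) - 51699)*(346123 + 338298) = ((-3 + 15*(I*√15)) - 51699)*684421 = ((-3 + 15*I*√15) - 51699)*684421 = (-51702 + 15*I*√15)*684421 = -35385934542 + 10266315*I*√15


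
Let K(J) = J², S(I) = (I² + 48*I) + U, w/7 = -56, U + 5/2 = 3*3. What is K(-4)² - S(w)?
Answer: -269197/2 ≈ -1.3460e+5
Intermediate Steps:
U = 13/2 (U = -5/2 + 3*3 = -5/2 + 9 = 13/2 ≈ 6.5000)
w = -392 (w = 7*(-56) = -392)
S(I) = 13/2 + I² + 48*I (S(I) = (I² + 48*I) + 13/2 = 13/2 + I² + 48*I)
K(-4)² - S(w) = ((-4)²)² - (13/2 + (-392)² + 48*(-392)) = 16² - (13/2 + 153664 - 18816) = 256 - 1*269709/2 = 256 - 269709/2 = -269197/2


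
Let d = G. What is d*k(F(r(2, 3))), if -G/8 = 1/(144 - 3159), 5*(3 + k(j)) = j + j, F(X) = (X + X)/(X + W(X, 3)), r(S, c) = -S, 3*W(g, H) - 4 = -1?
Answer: -56/15075 ≈ -0.0037148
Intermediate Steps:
W(g, H) = 1 (W(g, H) = 4/3 + (⅓)*(-1) = 4/3 - ⅓ = 1)
F(X) = 2*X/(1 + X) (F(X) = (X + X)/(X + 1) = (2*X)/(1 + X) = 2*X/(1 + X))
k(j) = -3 + 2*j/5 (k(j) = -3 + (j + j)/5 = -3 + (2*j)/5 = -3 + 2*j/5)
G = 8/3015 (G = -8/(144 - 3159) = -8/(-3015) = -8*(-1/3015) = 8/3015 ≈ 0.0026534)
d = 8/3015 ≈ 0.0026534
d*k(F(r(2, 3))) = 8*(-3 + 2*(2*(-1*2)/(1 - 1*2))/5)/3015 = 8*(-3 + 2*(2*(-2)/(1 - 2))/5)/3015 = 8*(-3 + 2*(2*(-2)/(-1))/5)/3015 = 8*(-3 + 2*(2*(-2)*(-1))/5)/3015 = 8*(-3 + (⅖)*4)/3015 = 8*(-3 + 8/5)/3015 = (8/3015)*(-7/5) = -56/15075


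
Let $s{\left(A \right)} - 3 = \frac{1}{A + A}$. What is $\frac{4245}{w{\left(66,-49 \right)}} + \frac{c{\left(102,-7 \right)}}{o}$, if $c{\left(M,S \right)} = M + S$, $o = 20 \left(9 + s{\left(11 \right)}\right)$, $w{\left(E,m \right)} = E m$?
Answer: $- \frac{131162}{142835} \approx -0.91828$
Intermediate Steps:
$s{\left(A \right)} = 3 + \frac{1}{2 A}$ ($s{\left(A \right)} = 3 + \frac{1}{A + A} = 3 + \frac{1}{2 A}$)
$o = \frac{2650}{11}$ ($o = 20 \left(9 + \left(3 + \frac{1}{2 \cdot 11}\right)\right) = 20 \left(9 + \left(3 + \frac{1}{2} \cdot \frac{1}{11}\right)\right) = 20 \left(9 + \left(3 + \frac{1}{22}\right)\right) = 20 \left(9 + \frac{67}{22}\right) = 20 \cdot \frac{265}{22} = \frac{2650}{11} \approx 240.91$)
$\frac{4245}{w{\left(66,-49 \right)}} + \frac{c{\left(102,-7 \right)}}{o} = \frac{4245}{66 \left(-49\right)} + \frac{102 - 7}{\frac{2650}{11}} = \frac{4245}{-3234} + 95 \cdot \frac{11}{2650} = 4245 \left(- \frac{1}{3234}\right) + \frac{209}{530} = - \frac{1415}{1078} + \frac{209}{530} = - \frac{131162}{142835}$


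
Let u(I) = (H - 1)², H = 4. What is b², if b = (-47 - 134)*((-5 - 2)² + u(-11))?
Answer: 110208004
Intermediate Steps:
u(I) = 9 (u(I) = (4 - 1)² = 3² = 9)
b = -10498 (b = (-47 - 134)*((-5 - 2)² + 9) = -181*((-7)² + 9) = -181*(49 + 9) = -181*58 = -10498)
b² = (-10498)² = 110208004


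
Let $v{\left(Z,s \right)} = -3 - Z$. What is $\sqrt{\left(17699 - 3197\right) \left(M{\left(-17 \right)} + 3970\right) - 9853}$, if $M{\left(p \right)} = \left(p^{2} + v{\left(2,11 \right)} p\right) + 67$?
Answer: $\sqrt{63958469} \approx 7997.4$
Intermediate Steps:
$M{\left(p \right)} = 67 + p^{2} - 5 p$ ($M{\left(p \right)} = \left(p^{2} + \left(-3 - 2\right) p\right) + 67 = \left(p^{2} - 5 p\right) + 67 = 67 + p^{2} - 5 p$)
$\sqrt{\left(17699 - 3197\right) \left(M{\left(-17 \right)} + 3970\right) - 9853} = \sqrt{\left(17699 - 3197\right) \left(\left(67 + \left(-17\right)^{2} - -85\right) + 3970\right) - 9853} = \sqrt{14502 \left(\left(67 + 289 + 85\right) + 3970\right) - 9853} = \sqrt{14502 \left(441 + 3970\right) - 9853} = \sqrt{14502 \cdot 4411 - 9853} = \sqrt{63968322 - 9853} = \sqrt{63958469}$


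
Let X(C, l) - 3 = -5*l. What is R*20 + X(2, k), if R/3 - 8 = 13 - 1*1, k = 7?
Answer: 1168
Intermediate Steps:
R = 60 (R = 24 + 3*(13 - 1*1) = 24 + 3*(13 - 1) = 24 + 3*12 = 24 + 36 = 60)
X(C, l) = 3 - 5*l
R*20 + X(2, k) = 60*20 + (3 - 5*7) = 1200 + (3 - 35) = 1200 - 32 = 1168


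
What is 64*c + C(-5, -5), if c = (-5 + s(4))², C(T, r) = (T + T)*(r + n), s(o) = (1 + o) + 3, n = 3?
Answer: 596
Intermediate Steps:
s(o) = 4 + o
C(T, r) = 2*T*(3 + r) (C(T, r) = (T + T)*(r + 3) = (2*T)*(3 + r) = 2*T*(3 + r))
c = 9 (c = (-5 + (4 + 4))² = (-5 + 8)² = 3² = 9)
64*c + C(-5, -5) = 64*9 + 2*(-5)*(3 - 5) = 576 + 2*(-5)*(-2) = 576 + 20 = 596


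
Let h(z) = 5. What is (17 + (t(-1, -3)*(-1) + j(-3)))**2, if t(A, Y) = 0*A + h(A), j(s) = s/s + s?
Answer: 100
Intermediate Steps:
j(s) = 1 + s
t(A, Y) = 5 (t(A, Y) = 0*A + 5 = 0 + 5 = 5)
(17 + (t(-1, -3)*(-1) + j(-3)))**2 = (17 + (5*(-1) + (1 - 3)))**2 = (17 + (-5 - 2))**2 = (17 - 7)**2 = 10**2 = 100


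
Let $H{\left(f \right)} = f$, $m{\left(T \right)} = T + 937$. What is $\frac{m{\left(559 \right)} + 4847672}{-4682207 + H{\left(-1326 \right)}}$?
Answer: $- \frac{4849168}{4683533} \approx -1.0354$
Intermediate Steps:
$m{\left(T \right)} = 937 + T$
$\frac{m{\left(559 \right)} + 4847672}{-4682207 + H{\left(-1326 \right)}} = \frac{\left(937 + 559\right) + 4847672}{-4682207 - 1326} = \frac{1496 + 4847672}{-4683533} = 4849168 \left(- \frac{1}{4683533}\right) = - \frac{4849168}{4683533}$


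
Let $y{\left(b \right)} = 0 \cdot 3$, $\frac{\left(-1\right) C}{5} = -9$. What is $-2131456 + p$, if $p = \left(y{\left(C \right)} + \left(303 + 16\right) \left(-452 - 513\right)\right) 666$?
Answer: $-207149566$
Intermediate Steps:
$C = 45$ ($C = \left(-5\right) \left(-9\right) = 45$)
$y{\left(b \right)} = 0$
$p = -205018110$ ($p = \left(0 + \left(303 + 16\right) \left(-452 - 513\right)\right) 666 = \left(0 + 319 \left(-965\right)\right) 666 = \left(0 - 307835\right) 666 = \left(-307835\right) 666 = -205018110$)
$-2131456 + p = -2131456 - 205018110 = -207149566$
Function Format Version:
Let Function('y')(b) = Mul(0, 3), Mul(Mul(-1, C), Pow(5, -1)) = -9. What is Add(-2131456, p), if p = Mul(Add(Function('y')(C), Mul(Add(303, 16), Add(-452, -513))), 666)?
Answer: -207149566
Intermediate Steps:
C = 45 (C = Mul(-5, -9) = 45)
Function('y')(b) = 0
p = -205018110 (p = Mul(Add(0, Mul(Add(303, 16), Add(-452, -513))), 666) = Mul(Add(0, Mul(319, -965)), 666) = Mul(Add(0, -307835), 666) = Mul(-307835, 666) = -205018110)
Add(-2131456, p) = Add(-2131456, -205018110) = -207149566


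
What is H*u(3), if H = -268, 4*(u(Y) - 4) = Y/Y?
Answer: -1139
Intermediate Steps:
u(Y) = 17/4 (u(Y) = 4 + (Y/Y)/4 = 4 + (¼)*1 = 4 + ¼ = 17/4)
H*u(3) = -268*17/4 = -1139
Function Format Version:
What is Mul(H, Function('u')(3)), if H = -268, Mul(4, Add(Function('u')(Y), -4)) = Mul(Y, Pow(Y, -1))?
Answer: -1139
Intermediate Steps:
Function('u')(Y) = Rational(17, 4) (Function('u')(Y) = Add(4, Mul(Rational(1, 4), Mul(Y, Pow(Y, -1)))) = Add(4, Mul(Rational(1, 4), 1)) = Add(4, Rational(1, 4)) = Rational(17, 4))
Mul(H, Function('u')(3)) = Mul(-268, Rational(17, 4)) = -1139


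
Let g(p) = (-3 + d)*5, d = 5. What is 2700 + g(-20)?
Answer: 2710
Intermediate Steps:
g(p) = 10 (g(p) = (-3 + 5)*5 = 2*5 = 10)
2700 + g(-20) = 2700 + 10 = 2710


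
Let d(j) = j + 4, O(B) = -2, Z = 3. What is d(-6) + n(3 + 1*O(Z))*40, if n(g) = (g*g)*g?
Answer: 38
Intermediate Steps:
n(g) = g³ (n(g) = g²*g = g³)
d(j) = 4 + j
d(-6) + n(3 + 1*O(Z))*40 = (4 - 6) + (3 + 1*(-2))³*40 = -2 + (3 - 2)³*40 = -2 + 1³*40 = -2 + 1*40 = -2 + 40 = 38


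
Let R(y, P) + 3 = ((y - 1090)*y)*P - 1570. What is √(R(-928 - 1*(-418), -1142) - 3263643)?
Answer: 8*I*√14611519 ≈ 30580.0*I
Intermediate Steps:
R(y, P) = -1573 + P*y*(-1090 + y) (R(y, P) = -3 + (((y - 1090)*y)*P - 1570) = -3 + (((-1090 + y)*y)*P - 1570) = -3 + ((y*(-1090 + y))*P - 1570) = -3 + (P*y*(-1090 + y) - 1570) = -3 + (-1570 + P*y*(-1090 + y)) = -1573 + P*y*(-1090 + y))
√(R(-928 - 1*(-418), -1142) - 3263643) = √((-1573 - 1142*(-928 - 1*(-418))² - 1090*(-1142)*(-928 - 1*(-418))) - 3263643) = √((-1573 - 1142*(-928 + 418)² - 1090*(-1142)*(-928 + 418)) - 3263643) = √((-1573 - 1142*(-510)² - 1090*(-1142)*(-510)) - 3263643) = √((-1573 - 1142*260100 - 634837800) - 3263643) = √((-1573 - 297034200 - 634837800) - 3263643) = √(-931873573 - 3263643) = √(-935137216) = 8*I*√14611519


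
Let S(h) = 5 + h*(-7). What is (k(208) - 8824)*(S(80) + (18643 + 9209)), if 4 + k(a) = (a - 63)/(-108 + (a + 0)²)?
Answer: -10399638984831/43156 ≈ -2.4098e+8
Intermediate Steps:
k(a) = -4 + (-63 + a)/(-108 + a²) (k(a) = -4 + (a - 63)/(-108 + (a + 0)²) = -4 + (-63 + a)/(-108 + a²))
S(h) = 5 - 7*h
(k(208) - 8824)*(S(80) + (18643 + 9209)) = ((369 + 208 - 4*208²)/(-108 + 208²) - 8824)*((5 - 7*80) + (18643 + 9209)) = ((369 + 208 - 4*43264)/(-108 + 43264) - 8824)*((5 - 560) + 27852) = ((369 + 208 - 173056)/43156 - 8824)*(-555 + 27852) = ((1/43156)*(-172479) - 8824)*27297 = (-172479/43156 - 8824)*27297 = -380981023/43156*27297 = -10399638984831/43156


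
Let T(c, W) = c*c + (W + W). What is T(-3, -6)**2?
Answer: 9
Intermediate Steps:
T(c, W) = c**2 + 2*W
T(-3, -6)**2 = ((-3)**2 + 2*(-6))**2 = (9 - 12)**2 = (-3)**2 = 9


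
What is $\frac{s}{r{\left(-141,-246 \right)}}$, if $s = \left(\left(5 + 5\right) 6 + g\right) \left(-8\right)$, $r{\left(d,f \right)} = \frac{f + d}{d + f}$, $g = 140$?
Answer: $-1600$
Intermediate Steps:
$r{\left(d,f \right)} = 1$ ($r{\left(d,f \right)} = \frac{d + f}{d + f} = 1$)
$s = -1600$ ($s = \left(\left(5 + 5\right) 6 + 140\right) \left(-8\right) = \left(10 \cdot 6 + 140\right) \left(-8\right) = \left(60 + 140\right) \left(-8\right) = 200 \left(-8\right) = -1600$)
$\frac{s}{r{\left(-141,-246 \right)}} = - \frac{1600}{1} = \left(-1600\right) 1 = -1600$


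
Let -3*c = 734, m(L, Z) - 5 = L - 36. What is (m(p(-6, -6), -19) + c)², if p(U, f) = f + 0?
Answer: 714025/9 ≈ 79336.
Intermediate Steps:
p(U, f) = f
m(L, Z) = -31 + L (m(L, Z) = 5 + (L - 36) = 5 + (-36 + L) = -31 + L)
c = -734/3 (c = -⅓*734 = -734/3 ≈ -244.67)
(m(p(-6, -6), -19) + c)² = ((-31 - 6) - 734/3)² = (-37 - 734/3)² = (-845/3)² = 714025/9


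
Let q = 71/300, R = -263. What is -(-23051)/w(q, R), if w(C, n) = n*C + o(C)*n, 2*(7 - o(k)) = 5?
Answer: -987900/53389 ≈ -18.504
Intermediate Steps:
o(k) = 9/2 (o(k) = 7 - 1/2*5 = 7 - 5/2 = 9/2)
q = 71/300 (q = 71*(1/300) = 71/300 ≈ 0.23667)
w(C, n) = 9*n/2 + C*n (w(C, n) = n*C + 9*n/2 = C*n + 9*n/2 = 9*n/2 + C*n)
-(-23051)/w(q, R) = -(-23051)/((1/2)*(-263)*(9 + 2*(71/300))) = -(-23051)/((1/2)*(-263)*(9 + 71/150)) = -(-23051)/((1/2)*(-263)*(1421/150)) = -(-23051)/(-373723/300) = -(-23051)*(-300)/373723 = -1*987900/53389 = -987900/53389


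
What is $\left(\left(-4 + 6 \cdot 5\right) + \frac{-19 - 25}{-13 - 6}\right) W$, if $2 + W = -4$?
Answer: $- \frac{3228}{19} \approx -169.89$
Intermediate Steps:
$W = -6$ ($W = -2 - 4 = -6$)
$\left(\left(-4 + 6 \cdot 5\right) + \frac{-19 - 25}{-13 - 6}\right) W = \left(\left(-4 + 6 \cdot 5\right) + \frac{-19 - 25}{-13 - 6}\right) \left(-6\right) = \left(\left(-4 + 30\right) - \frac{44}{-19}\right) \left(-6\right) = \left(26 - - \frac{44}{19}\right) \left(-6\right) = \left(26 + \frac{44}{19}\right) \left(-6\right) = \frac{538}{19} \left(-6\right) = - \frac{3228}{19}$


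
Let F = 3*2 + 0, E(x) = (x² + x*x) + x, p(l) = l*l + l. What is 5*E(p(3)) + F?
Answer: 1506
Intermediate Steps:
p(l) = l + l² (p(l) = l² + l = l + l²)
E(x) = x + 2*x² (E(x) = (x² + x²) + x = 2*x² + x = x + 2*x²)
F = 6 (F = 6 + 0 = 6)
5*E(p(3)) + F = 5*((3*(1 + 3))*(1 + 2*(3*(1 + 3)))) + 6 = 5*((3*4)*(1 + 2*(3*4))) + 6 = 5*(12*(1 + 2*12)) + 6 = 5*(12*(1 + 24)) + 6 = 5*(12*25) + 6 = 5*300 + 6 = 1500 + 6 = 1506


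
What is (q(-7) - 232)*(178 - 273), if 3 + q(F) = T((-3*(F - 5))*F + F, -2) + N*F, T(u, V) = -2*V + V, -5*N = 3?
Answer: 21736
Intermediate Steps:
N = -⅗ (N = -⅕*3 = -⅗ ≈ -0.60000)
T(u, V) = -V
q(F) = -1 - 3*F/5 (q(F) = -3 + (-1*(-2) - 3*F/5) = -3 + (2 - 3*F/5) = -1 - 3*F/5)
(q(-7) - 232)*(178 - 273) = ((-1 - ⅗*(-7)) - 232)*(178 - 273) = ((-1 + 21/5) - 232)*(-95) = (16/5 - 232)*(-95) = -1144/5*(-95) = 21736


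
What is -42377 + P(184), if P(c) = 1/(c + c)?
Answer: -15594735/368 ≈ -42377.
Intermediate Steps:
P(c) = 1/(2*c)
-42377 + P(184) = -42377 + (½)/184 = -42377 + (½)*(1/184) = -42377 + 1/368 = -15594735/368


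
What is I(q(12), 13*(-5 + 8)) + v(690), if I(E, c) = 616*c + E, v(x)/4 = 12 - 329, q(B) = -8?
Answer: 22748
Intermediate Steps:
v(x) = -1268 (v(x) = 4*(12 - 329) = 4*(-317) = -1268)
I(E, c) = E + 616*c
I(q(12), 13*(-5 + 8)) + v(690) = (-8 + 616*(13*(-5 + 8))) - 1268 = (-8 + 616*(13*3)) - 1268 = (-8 + 616*39) - 1268 = (-8 + 24024) - 1268 = 24016 - 1268 = 22748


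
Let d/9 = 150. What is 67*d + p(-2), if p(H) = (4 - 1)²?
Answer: 90459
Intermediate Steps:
p(H) = 9 (p(H) = 3² = 9)
d = 1350 (d = 9*150 = 1350)
67*d + p(-2) = 67*1350 + 9 = 90450 + 9 = 90459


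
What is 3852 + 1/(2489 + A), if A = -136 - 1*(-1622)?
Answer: 15311701/3975 ≈ 3852.0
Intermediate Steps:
A = 1486 (A = -136 + 1622 = 1486)
3852 + 1/(2489 + A) = 3852 + 1/(2489 + 1486) = 3852 + 1/3975 = 15311701/3975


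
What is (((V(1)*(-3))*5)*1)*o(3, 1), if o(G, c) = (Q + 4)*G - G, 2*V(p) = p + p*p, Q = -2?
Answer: -45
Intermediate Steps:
V(p) = p/2 + p**2/2 (V(p) = (p + p*p)/2 = (p + p**2)/2 = p/2 + p**2/2)
o(G, c) = G (o(G, c) = (-2 + 4)*G - G = 2*G - G = G)
(((V(1)*(-3))*5)*1)*o(3, 1) = (((((1/2)*1*(1 + 1))*(-3))*5)*1)*3 = (((((1/2)*1*2)*(-3))*5)*1)*3 = (((1*(-3))*5)*1)*3 = (-3*5*1)*3 = -15*1*3 = -15*3 = -45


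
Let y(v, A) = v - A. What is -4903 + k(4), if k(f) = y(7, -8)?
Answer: -4888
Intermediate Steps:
k(f) = 15 (k(f) = 7 - 1*(-8) = 7 + 8 = 15)
-4903 + k(4) = -4903 + 15 = -4888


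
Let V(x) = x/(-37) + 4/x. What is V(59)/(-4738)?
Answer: 3333/10343054 ≈ 0.00032225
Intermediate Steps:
V(x) = 4/x - x/37 (V(x) = x*(-1/37) + 4/x = -x/37 + 4/x = 4/x - x/37)
V(59)/(-4738) = (4/59 - 1/37*59)/(-4738) = (4*(1/59) - 59/37)*(-1/4738) = (4/59 - 59/37)*(-1/4738) = -3333/2183*(-1/4738) = 3333/10343054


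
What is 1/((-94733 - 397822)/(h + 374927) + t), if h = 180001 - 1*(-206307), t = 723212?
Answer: 50749/36702252951 ≈ 1.3827e-6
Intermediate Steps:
h = 386308 (h = 180001 + 206307 = 386308)
1/((-94733 - 397822)/(h + 374927) + t) = 1/((-94733 - 397822)/(386308 + 374927) + 723212) = 1/(-492555/761235 + 723212) = 1/(-492555*1/761235 + 723212) = 1/(-32837/50749 + 723212) = 1/(36702252951/50749) = 50749/36702252951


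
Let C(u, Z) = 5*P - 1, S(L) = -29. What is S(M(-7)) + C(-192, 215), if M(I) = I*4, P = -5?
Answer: -55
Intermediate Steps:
M(I) = 4*I
C(u, Z) = -26 (C(u, Z) = 5*(-5) - 1 = -25 - 1 = -26)
S(M(-7)) + C(-192, 215) = -29 - 26 = -55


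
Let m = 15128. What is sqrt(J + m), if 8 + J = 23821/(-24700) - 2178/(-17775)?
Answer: sqrt(575672784293581)/195130 ≈ 122.96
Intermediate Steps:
J = -17253163/1951300 (J = -8 + (23821/(-24700) - 2178/(-17775)) = -8 + (23821*(-1/24700) - 2178*(-1/17775)) = -8 + (-23821/24700 + 242/1975) = -8 - 1642763/1951300 = -17253163/1951300 ≈ -8.8419)
sqrt(J + m) = sqrt(-17253163/1951300 + 15128) = sqrt(29502013237/1951300) = sqrt(575672784293581)/195130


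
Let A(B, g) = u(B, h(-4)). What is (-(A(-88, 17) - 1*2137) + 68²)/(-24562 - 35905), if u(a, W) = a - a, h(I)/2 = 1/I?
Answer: -6761/60467 ≈ -0.11181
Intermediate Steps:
h(I) = 2/I
u(a, W) = 0
A(B, g) = 0
(-(A(-88, 17) - 1*2137) + 68²)/(-24562 - 35905) = (-(0 - 1*2137) + 68²)/(-24562 - 35905) = (-(0 - 2137) + 4624)/(-60467) = (-1*(-2137) + 4624)*(-1/60467) = (2137 + 4624)*(-1/60467) = 6761*(-1/60467) = -6761/60467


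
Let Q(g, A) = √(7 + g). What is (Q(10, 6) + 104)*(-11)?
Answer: -1144 - 11*√17 ≈ -1189.4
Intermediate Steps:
(Q(10, 6) + 104)*(-11) = (√(7 + 10) + 104)*(-11) = (√17 + 104)*(-11) = (104 + √17)*(-11) = -1144 - 11*√17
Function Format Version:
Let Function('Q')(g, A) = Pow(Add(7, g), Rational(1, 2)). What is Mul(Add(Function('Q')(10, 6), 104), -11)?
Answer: Add(-1144, Mul(-11, Pow(17, Rational(1, 2)))) ≈ -1189.4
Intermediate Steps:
Mul(Add(Function('Q')(10, 6), 104), -11) = Mul(Add(Pow(Add(7, 10), Rational(1, 2)), 104), -11) = Mul(Add(Pow(17, Rational(1, 2)), 104), -11) = Mul(Add(104, Pow(17, Rational(1, 2))), -11) = Add(-1144, Mul(-11, Pow(17, Rational(1, 2))))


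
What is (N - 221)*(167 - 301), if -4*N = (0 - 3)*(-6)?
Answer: 30217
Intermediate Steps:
N = -9/2 (N = -(0 - 3)*(-6)/4 = -(-3)*(-6)/4 = -¼*18 = -9/2 ≈ -4.5000)
(N - 221)*(167 - 301) = (-9/2 - 221)*(167 - 301) = -451/2*(-134) = 30217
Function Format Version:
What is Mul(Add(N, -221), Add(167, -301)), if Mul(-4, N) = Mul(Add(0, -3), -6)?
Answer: 30217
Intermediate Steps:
N = Rational(-9, 2) (N = Mul(Rational(-1, 4), Mul(Add(0, -3), -6)) = Mul(Rational(-1, 4), Mul(-3, -6)) = Mul(Rational(-1, 4), 18) = Rational(-9, 2) ≈ -4.5000)
Mul(Add(N, -221), Add(167, -301)) = Mul(Add(Rational(-9, 2), -221), Add(167, -301)) = Mul(Rational(-451, 2), -134) = 30217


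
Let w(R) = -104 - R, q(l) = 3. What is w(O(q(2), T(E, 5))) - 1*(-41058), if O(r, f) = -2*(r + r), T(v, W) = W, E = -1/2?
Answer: 40966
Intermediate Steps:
E = -½ (E = -1*½ = -½ ≈ -0.50000)
O(r, f) = -4*r
w(O(q(2), T(E, 5))) - 1*(-41058) = (-104 - (-4)*3) - 1*(-41058) = (-104 - 1*(-12)) + 41058 = (-104 + 12) + 41058 = -92 + 41058 = 40966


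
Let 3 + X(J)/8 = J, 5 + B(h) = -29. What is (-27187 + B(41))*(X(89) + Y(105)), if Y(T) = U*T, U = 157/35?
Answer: -31549139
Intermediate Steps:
U = 157/35 (U = 157*(1/35) = 157/35 ≈ 4.4857)
B(h) = -34 (B(h) = -5 - 29 = -34)
X(J) = -24 + 8*J
Y(T) = 157*T/35
(-27187 + B(41))*(X(89) + Y(105)) = (-27187 - 34)*((-24 + 8*89) + (157/35)*105) = -27221*((-24 + 712) + 471) = -27221*(688 + 471) = -27221*1159 = -31549139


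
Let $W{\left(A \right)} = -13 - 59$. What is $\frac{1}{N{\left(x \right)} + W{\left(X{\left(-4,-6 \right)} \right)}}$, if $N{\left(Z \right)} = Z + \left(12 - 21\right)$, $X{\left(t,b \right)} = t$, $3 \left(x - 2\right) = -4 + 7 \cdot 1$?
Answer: $- \frac{1}{78} \approx -0.012821$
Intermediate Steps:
$x = 3$ ($x = 2 + \frac{-4 + 7 \cdot 1}{3} = 2 + \frac{-4 + 7}{3} = 2 + \frac{1}{3} \cdot 3 = 2 + 1 = 3$)
$W{\left(A \right)} = -72$ ($W{\left(A \right)} = -13 - 59 = -72$)
$N{\left(Z \right)} = -9 + Z$ ($N{\left(Z \right)} = Z - 9 = -9 + Z$)
$\frac{1}{N{\left(x \right)} + W{\left(X{\left(-4,-6 \right)} \right)}} = \frac{1}{\left(-9 + 3\right) - 72} = \frac{1}{-6 - 72} = \frac{1}{-78} = - \frac{1}{78}$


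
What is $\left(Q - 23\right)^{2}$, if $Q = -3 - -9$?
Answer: $289$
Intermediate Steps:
$Q = 6$ ($Q = -3 + 9 = 6$)
$\left(Q - 23\right)^{2} = \left(6 - 23\right)^{2} = \left(-17\right)^{2} = 289$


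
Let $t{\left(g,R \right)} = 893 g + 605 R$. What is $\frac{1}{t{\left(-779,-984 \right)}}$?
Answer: $- \frac{1}{1290967} \approx -7.7461 \cdot 10^{-7}$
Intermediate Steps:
$t{\left(g,R \right)} = 605 R + 893 g$
$\frac{1}{t{\left(-779,-984 \right)}} = \frac{1}{605 \left(-984\right) + 893 \left(-779\right)} = \frac{1}{-595320 - 695647} = \frac{1}{-1290967} = - \frac{1}{1290967}$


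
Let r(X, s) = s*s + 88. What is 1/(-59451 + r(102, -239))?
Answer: -1/2242 ≈ -0.00044603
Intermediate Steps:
r(X, s) = 88 + s² (r(X, s) = s² + 88 = 88 + s²)
1/(-59451 + r(102, -239)) = 1/(-59451 + (88 + (-239)²)) = 1/(-59451 + (88 + 57121)) = 1/(-59451 + 57209) = 1/(-2242) = -1/2242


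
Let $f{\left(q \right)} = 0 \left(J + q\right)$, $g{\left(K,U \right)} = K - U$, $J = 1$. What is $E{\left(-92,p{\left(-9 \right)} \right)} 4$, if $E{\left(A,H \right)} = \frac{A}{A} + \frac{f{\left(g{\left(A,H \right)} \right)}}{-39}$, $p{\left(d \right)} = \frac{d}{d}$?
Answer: $4$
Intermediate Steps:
$p{\left(d \right)} = 1$
$f{\left(q \right)} = 0$ ($f{\left(q \right)} = 0 \left(1 + q\right) = 0$)
$E{\left(A,H \right)} = 1$ ($E{\left(A,H \right)} = \frac{A}{A} + \frac{0}{-39} = 1 + 0 \left(- \frac{1}{39}\right) = 1 + 0 = 1$)
$E{\left(-92,p{\left(-9 \right)} \right)} 4 = 1 \cdot 4 = 4$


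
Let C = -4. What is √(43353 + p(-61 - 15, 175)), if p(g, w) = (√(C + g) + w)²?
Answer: √(73898 + 1400*I*√5) ≈ 271.9 + 5.757*I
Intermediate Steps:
p(g, w) = (w + √(-4 + g))² (p(g, w) = (√(-4 + g) + w)² = (w + √(-4 + g))²)
√(43353 + p(-61 - 15, 175)) = √(43353 + (175 + √(-4 + (-61 - 15)))²) = √(43353 + (175 + √(-4 - 76))²) = √(43353 + (175 + √(-80))²) = √(43353 + (175 + 4*I*√5)²)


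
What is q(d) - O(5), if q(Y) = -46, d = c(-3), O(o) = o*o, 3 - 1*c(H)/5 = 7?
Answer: -71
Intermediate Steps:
c(H) = -20 (c(H) = 15 - 5*7 = 15 - 35 = -20)
O(o) = o²
d = -20
q(d) - O(5) = -46 - 1*5² = -46 - 1*25 = -46 - 25 = -71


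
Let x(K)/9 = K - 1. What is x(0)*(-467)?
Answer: 4203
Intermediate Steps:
x(K) = -9 + 9*K (x(K) = 9*(K - 1) = 9*(-1 + K) = -9 + 9*K)
x(0)*(-467) = (-9 + 9*0)*(-467) = (-9 + 0)*(-467) = -9*(-467) = 4203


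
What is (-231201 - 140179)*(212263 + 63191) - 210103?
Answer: -102298316623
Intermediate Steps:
(-231201 - 140179)*(212263 + 63191) - 210103 = -371380*275454 - 210103 = -102298106520 - 210103 = -102298316623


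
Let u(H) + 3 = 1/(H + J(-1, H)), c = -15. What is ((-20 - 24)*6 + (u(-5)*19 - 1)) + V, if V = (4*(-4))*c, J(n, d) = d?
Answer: -839/10 ≈ -83.900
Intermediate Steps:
u(H) = -3 + 1/(2*H) (u(H) = -3 + 1/(H + H) = -3 + 1/(2*H))
V = 240 (V = (4*(-4))*(-15) = -16*(-15) = 240)
((-20 - 24)*6 + (u(-5)*19 - 1)) + V = ((-20 - 24)*6 + ((-3 + (1/2)/(-5))*19 - 1)) + 240 = (-44*6 + ((-3 + (1/2)*(-1/5))*19 - 1)) + 240 = (-264 + ((-3 - 1/10)*19 - 1)) + 240 = (-264 + (-31/10*19 - 1)) + 240 = (-264 + (-589/10 - 1)) + 240 = (-264 - 599/10) + 240 = -3239/10 + 240 = -839/10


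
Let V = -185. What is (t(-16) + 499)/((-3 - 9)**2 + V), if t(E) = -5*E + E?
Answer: -563/41 ≈ -13.732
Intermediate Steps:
t(E) = -4*E
(t(-16) + 499)/((-3 - 9)**2 + V) = (-4*(-16) + 499)/((-3 - 9)**2 - 185) = (64 + 499)/((-12)**2 - 185) = 563/(144 - 185) = 563/(-41) = 563*(-1/41) = -563/41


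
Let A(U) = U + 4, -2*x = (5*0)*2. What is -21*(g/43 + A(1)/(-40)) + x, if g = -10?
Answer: 2583/344 ≈ 7.5087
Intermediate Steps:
x = 0 (x = -5*0*2/2 = -0*2 = -1/2*0 = 0)
A(U) = 4 + U
-21*(g/43 + A(1)/(-40)) + x = -21*(-10/43 + (4 + 1)/(-40)) + 0 = -21*(-10*1/43 + 5*(-1/40)) + 0 = -21*(-10/43 - 1/8) + 0 = -21*(-123/344) + 0 = 2583/344 + 0 = 2583/344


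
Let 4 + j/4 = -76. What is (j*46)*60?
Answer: -883200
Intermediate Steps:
j = -320 (j = -16 + 4*(-76) = -16 - 304 = -320)
(j*46)*60 = -320*46*60 = -14720*60 = -883200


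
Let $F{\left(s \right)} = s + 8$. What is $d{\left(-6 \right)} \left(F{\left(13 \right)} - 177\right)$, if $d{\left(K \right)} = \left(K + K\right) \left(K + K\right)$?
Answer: $-22464$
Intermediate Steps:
$F{\left(s \right)} = 8 + s$
$d{\left(K \right)} = 4 K^{2}$ ($d{\left(K \right)} = 2 K 2 K = 4 K^{2}$)
$d{\left(-6 \right)} \left(F{\left(13 \right)} - 177\right) = 4 \left(-6\right)^{2} \left(\left(8 + 13\right) - 177\right) = 4 \cdot 36 \left(21 - 177\right) = 144 \left(-156\right) = -22464$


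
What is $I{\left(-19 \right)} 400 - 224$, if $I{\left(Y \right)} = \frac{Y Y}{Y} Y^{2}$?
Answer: $-2743824$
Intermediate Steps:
$I{\left(Y \right)} = Y^{3}$ ($I{\left(Y \right)} = \frac{Y^{2}}{Y} Y^{2} = Y Y^{2} = Y^{3}$)
$I{\left(-19 \right)} 400 - 224 = \left(-19\right)^{3} \cdot 400 - 224 = \left(-6859\right) 400 - 224 = -2743600 - 224 = -2743824$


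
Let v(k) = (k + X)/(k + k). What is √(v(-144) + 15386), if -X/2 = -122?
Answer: √2215534/12 ≈ 124.04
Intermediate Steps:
X = 244 (X = -2*(-122) = 244)
v(k) = (244 + k)/(2*k) (v(k) = (k + 244)/(k + k) = (244 + k)/((2*k)) = (244 + k)*(1/(2*k)) = (244 + k)/(2*k))
√(v(-144) + 15386) = √((½)*(244 - 144)/(-144) + 15386) = √((½)*(-1/144)*100 + 15386) = √(-25/72 + 15386) = √(1107767/72) = √2215534/12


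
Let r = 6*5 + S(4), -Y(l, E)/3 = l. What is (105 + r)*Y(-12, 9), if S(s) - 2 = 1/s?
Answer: 4941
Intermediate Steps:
S(s) = 2 + 1/s
Y(l, E) = -3*l
r = 129/4 (r = 6*5 + (2 + 1/4) = 30 + (2 + 1/4) = 30 + 9/4 = 129/4 ≈ 32.250)
(105 + r)*Y(-12, 9) = (105 + 129/4)*(-3*(-12)) = (549/4)*36 = 4941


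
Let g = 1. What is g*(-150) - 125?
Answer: -275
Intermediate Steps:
g*(-150) - 125 = 1*(-150) - 125 = -150 - 125 = -275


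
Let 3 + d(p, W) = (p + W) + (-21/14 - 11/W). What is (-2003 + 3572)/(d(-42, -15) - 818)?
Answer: -47070/26363 ≈ -1.7855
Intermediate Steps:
d(p, W) = -9/2 + W + p - 11/W (d(p, W) = -3 + ((p + W) + (-21/14 - 11/W)) = -3 + ((W + p) + (-21*1/14 - 11/W)) = -3 + ((W + p) + (-3/2 - 11/W)) = -3 + (-3/2 + W + p - 11/W) = -9/2 + W + p - 11/W)
(-2003 + 3572)/(d(-42, -15) - 818) = (-2003 + 3572)/((-9/2 - 15 - 42 - 11/(-15)) - 818) = 1569/((-9/2 - 15 - 42 - 11*(-1/15)) - 818) = 1569/((-9/2 - 15 - 42 + 11/15) - 818) = 1569/(-1823/30 - 818) = 1569/(-26363/30) = 1569*(-30/26363) = -47070/26363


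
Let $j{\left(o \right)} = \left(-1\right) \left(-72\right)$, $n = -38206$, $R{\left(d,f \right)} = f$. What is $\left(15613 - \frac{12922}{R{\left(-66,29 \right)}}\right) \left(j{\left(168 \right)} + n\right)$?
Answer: $- \frac{16773430570}{29} \approx -5.7839 \cdot 10^{8}$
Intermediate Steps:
$j{\left(o \right)} = 72$
$\left(15613 - \frac{12922}{R{\left(-66,29 \right)}}\right) \left(j{\left(168 \right)} + n\right) = \left(15613 - \frac{12922}{29}\right) \left(72 - 38206\right) = \left(15613 - \frac{12922}{29}\right) \left(-38134\right) = \frac{439855}{29} \left(-38134\right) = - \frac{16773430570}{29}$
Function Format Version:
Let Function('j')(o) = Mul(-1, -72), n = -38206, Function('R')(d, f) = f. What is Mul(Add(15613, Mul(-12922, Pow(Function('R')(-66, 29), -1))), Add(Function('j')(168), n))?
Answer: Rational(-16773430570, 29) ≈ -5.7839e+8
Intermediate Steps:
Function('j')(o) = 72
Mul(Add(15613, Mul(-12922, Pow(Function('R')(-66, 29), -1))), Add(Function('j')(168), n)) = Mul(Add(15613, Mul(-12922, Pow(29, -1))), Add(72, -38206)) = Mul(Add(15613, Mul(-12922, Rational(1, 29))), -38134) = Mul(Add(15613, Rational(-12922, 29)), -38134) = Mul(Rational(439855, 29), -38134) = Rational(-16773430570, 29)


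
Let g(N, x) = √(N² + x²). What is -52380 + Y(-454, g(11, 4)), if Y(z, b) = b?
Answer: -52380 + √137 ≈ -52368.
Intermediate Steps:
-52380 + Y(-454, g(11, 4)) = -52380 + √(11² + 4²) = -52380 + √(121 + 16) = -52380 + √137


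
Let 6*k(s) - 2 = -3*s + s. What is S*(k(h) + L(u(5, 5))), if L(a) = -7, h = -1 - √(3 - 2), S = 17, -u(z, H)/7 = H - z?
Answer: -102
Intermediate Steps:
u(z, H) = -7*H + 7*z (u(z, H) = -7*(H - z) = -7*H + 7*z)
h = -2 (h = -1 - √1 = -1 - 1*1 = -1 - 1 = -2)
k(s) = ⅓ - s/3 (k(s) = ⅓ + (-3*s + s)/6 = ⅓ + (-2*s)/6 = ⅓ - s/3)
S*(k(h) + L(u(5, 5))) = 17*((⅓ - ⅓*(-2)) - 7) = 17*((⅓ + ⅔) - 7) = 17*(1 - 7) = 17*(-6) = -102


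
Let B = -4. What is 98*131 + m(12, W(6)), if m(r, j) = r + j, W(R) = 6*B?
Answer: 12826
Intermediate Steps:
W(R) = -24 (W(R) = 6*(-4) = -24)
m(r, j) = j + r
98*131 + m(12, W(6)) = 98*131 + (-24 + 12) = 12838 - 12 = 12826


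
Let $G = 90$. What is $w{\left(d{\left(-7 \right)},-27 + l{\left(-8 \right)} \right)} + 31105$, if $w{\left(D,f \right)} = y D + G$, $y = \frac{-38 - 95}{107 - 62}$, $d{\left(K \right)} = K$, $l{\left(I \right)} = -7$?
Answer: $\frac{1404706}{45} \approx 31216.0$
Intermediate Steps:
$y = - \frac{133}{45} \approx -2.9556$
$w{\left(D,f \right)} = 90 - \frac{133 D}{45}$ ($w{\left(D,f \right)} = - \frac{133 D}{45} + 90 = 90 - \frac{133 D}{45}$)
$w{\left(d{\left(-7 \right)},-27 + l{\left(-8 \right)} \right)} + 31105 = \left(90 - - \frac{931}{45}\right) + 31105 = \left(90 + \frac{931}{45}\right) + 31105 = \frac{4981}{45} + 31105 = \frac{1404706}{45}$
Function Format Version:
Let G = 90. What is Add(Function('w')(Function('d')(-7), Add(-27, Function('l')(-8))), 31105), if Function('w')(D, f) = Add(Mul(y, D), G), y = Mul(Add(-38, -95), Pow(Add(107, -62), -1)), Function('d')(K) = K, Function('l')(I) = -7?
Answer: Rational(1404706, 45) ≈ 31216.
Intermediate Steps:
y = Rational(-133, 45) (y = Mul(-133, Pow(45, -1)) = Mul(-133, Rational(1, 45)) = Rational(-133, 45) ≈ -2.9556)
Function('w')(D, f) = Add(90, Mul(Rational(-133, 45), D)) (Function('w')(D, f) = Add(Mul(Rational(-133, 45), D), 90) = Add(90, Mul(Rational(-133, 45), D)))
Add(Function('w')(Function('d')(-7), Add(-27, Function('l')(-8))), 31105) = Add(Add(90, Mul(Rational(-133, 45), -7)), 31105) = Add(Add(90, Rational(931, 45)), 31105) = Add(Rational(4981, 45), 31105) = Rational(1404706, 45)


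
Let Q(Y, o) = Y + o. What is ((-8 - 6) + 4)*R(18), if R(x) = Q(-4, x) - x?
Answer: 40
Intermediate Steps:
R(x) = -4 (R(x) = (-4 + x) - x = -4)
((-8 - 6) + 4)*R(18) = ((-8 - 6) + 4)*(-4) = (-14 + 4)*(-4) = -10*(-4) = 40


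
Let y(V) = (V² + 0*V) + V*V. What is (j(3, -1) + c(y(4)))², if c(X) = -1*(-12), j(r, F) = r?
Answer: 225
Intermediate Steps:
y(V) = 2*V² (y(V) = (V² + 0) + V² = V² + V² = 2*V²)
c(X) = 12
(j(3, -1) + c(y(4)))² = (3 + 12)² = 15² = 225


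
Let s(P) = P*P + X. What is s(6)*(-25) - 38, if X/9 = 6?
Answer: -2288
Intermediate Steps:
X = 54 (X = 9*6 = 54)
s(P) = 54 + P² (s(P) = P*P + 54 = P² + 54 = 54 + P²)
s(6)*(-25) - 38 = (54 + 6²)*(-25) - 38 = (54 + 36)*(-25) - 38 = 90*(-25) - 38 = -2250 - 38 = -2288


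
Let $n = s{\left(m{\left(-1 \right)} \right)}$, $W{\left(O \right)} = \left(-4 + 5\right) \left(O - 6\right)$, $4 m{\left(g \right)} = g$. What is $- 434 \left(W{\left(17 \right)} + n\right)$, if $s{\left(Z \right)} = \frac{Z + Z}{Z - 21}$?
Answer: $- \frac{406658}{85} \approx -4784.2$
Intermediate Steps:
$m{\left(g \right)} = \frac{g}{4}$
$W{\left(O \right)} = -6 + O$ ($W{\left(O \right)} = 1 \left(-6 + O\right) = -6 + O$)
$s{\left(Z \right)} = \frac{2 Z}{-21 + Z}$
$n = \frac{2}{85}$ ($n = \frac{2 \cdot \frac{1}{4} \left(-1\right)}{-21 + \frac{1}{4} \left(-1\right)} = 2 \left(- \frac{1}{4}\right) \frac{1}{-21 - \frac{1}{4}} = 2 \left(- \frac{1}{4}\right) \frac{1}{- \frac{85}{4}} = 2 \left(- \frac{1}{4}\right) \left(- \frac{4}{85}\right) = \frac{2}{85} \approx 0.023529$)
$- 434 \left(W{\left(17 \right)} + n\right) = - 434 \left(\left(-6 + 17\right) + \frac{2}{85}\right) = - 434 \left(11 + \frac{2}{85}\right) = \left(-434\right) \frac{937}{85} = - \frac{406658}{85}$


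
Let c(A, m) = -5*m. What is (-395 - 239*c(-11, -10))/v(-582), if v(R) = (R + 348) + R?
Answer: 4115/272 ≈ 15.129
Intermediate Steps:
v(R) = 348 + 2*R (v(R) = (348 + R) + R = 348 + 2*R)
(-395 - 239*c(-11, -10))/v(-582) = (-395 - (-1195)*(-10))/(348 + 2*(-582)) = (-395 - 239*50)/(348 - 1164) = (-395 - 11950)/(-816) = -12345*(-1/816) = 4115/272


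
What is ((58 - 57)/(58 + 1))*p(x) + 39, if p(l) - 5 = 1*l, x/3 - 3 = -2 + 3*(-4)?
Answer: 2273/59 ≈ 38.525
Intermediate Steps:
x = -33 (x = 9 + 3*(-2 + 3*(-4)) = 9 + 3*(-2 - 12) = 9 + 3*(-14) = 9 - 42 = -33)
p(l) = 5 + l (p(l) = 5 + 1*l = 5 + l)
((58 - 57)/(58 + 1))*p(x) + 39 = ((58 - 57)/(58 + 1))*(5 - 33) + 39 = (1/59)*(-28) + 39 = -28/59 + 39 = 2273/59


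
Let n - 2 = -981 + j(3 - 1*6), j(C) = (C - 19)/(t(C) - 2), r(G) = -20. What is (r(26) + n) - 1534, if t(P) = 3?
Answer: -2555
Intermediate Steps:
j(C) = -19 + C (j(C) = (C - 19)/(3 - 2) = (-19 + C)/1 = (-19 + C)*1 = -19 + C)
n = -1001 (n = 2 + (-981 + (-19 + (3 - 1*6))) = 2 + (-981 + (-19 + (3 - 6))) = 2 + (-981 + (-19 - 3)) = 2 + (-981 - 22) = 2 - 1003 = -1001)
(r(26) + n) - 1534 = (-20 - 1001) - 1534 = -1021 - 1534 = -2555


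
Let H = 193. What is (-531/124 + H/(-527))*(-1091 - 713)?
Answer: 4419349/527 ≈ 8385.9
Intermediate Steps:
(-531/124 + H/(-527))*(-1091 - 713) = (-531/124 + 193/(-527))*(-1091 - 713) = (-531*1/124 + 193*(-1/527))*(-1804) = (-531/124 - 193/527)*(-1804) = -9799/2108*(-1804) = 4419349/527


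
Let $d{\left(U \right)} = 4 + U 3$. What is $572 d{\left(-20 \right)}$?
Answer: $-32032$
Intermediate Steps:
$d{\left(U \right)} = 4 + 3 U$
$572 d{\left(-20 \right)} = 572 \left(4 + 3 \left(-20\right)\right) = 572 \left(4 - 60\right) = 572 \left(-56\right) = -32032$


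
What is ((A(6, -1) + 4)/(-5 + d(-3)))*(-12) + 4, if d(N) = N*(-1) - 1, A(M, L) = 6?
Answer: 44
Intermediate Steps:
d(N) = -1 - N (d(N) = -N - 1 = -1 - N)
((A(6, -1) + 4)/(-5 + d(-3)))*(-12) + 4 = ((6 + 4)/(-5 + (-1 - 1*(-3))))*(-12) + 4 = (10/(-5 + (-1 + 3)))*(-12) + 4 = (10/(-5 + 2))*(-12) + 4 = (10/(-3))*(-12) + 4 = (10*(-⅓))*(-12) + 4 = -10/3*(-12) + 4 = 40 + 4 = 44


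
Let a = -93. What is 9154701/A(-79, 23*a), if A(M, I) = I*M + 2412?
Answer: 3051567/57131 ≈ 53.414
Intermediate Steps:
A(M, I) = 2412 + I*M
9154701/A(-79, 23*a) = 9154701/(2412 + (23*(-93))*(-79)) = 9154701/(2412 - 2139*(-79)) = 9154701/(2412 + 168981) = 9154701/171393 = 9154701*(1/171393) = 3051567/57131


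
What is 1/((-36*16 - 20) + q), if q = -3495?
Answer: -1/4091 ≈ -0.00024444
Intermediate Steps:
1/((-36*16 - 20) + q) = 1/((-36*16 - 20) - 3495) = 1/((-576 - 20) - 3495) = 1/(-596 - 3495) = 1/(-4091) = -1/4091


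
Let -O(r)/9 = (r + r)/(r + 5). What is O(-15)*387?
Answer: -10449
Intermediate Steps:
O(r) = -18*r/(5 + r) (O(r) = -9*(r + r)/(r + 5) = -9*2*r/(5 + r) = -18*r/(5 + r))
O(-15)*387 = -18*(-15)/(5 - 15)*387 = -18*(-15)/(-10)*387 = -18*(-15)*(-1/10)*387 = -27*387 = -10449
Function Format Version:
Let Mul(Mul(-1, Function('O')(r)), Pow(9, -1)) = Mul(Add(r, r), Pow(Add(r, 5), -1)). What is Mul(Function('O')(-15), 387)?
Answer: -10449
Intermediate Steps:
Function('O')(r) = Mul(-18, r, Pow(Add(5, r), -1)) (Function('O')(r) = Mul(-9, Mul(Add(r, r), Pow(Add(r, 5), -1))) = Mul(-9, Mul(Mul(2, r), Pow(Add(5, r), -1))) = Mul(-9, Mul(2, r, Pow(Add(5, r), -1))) = Mul(-18, r, Pow(Add(5, r), -1)))
Mul(Function('O')(-15), 387) = Mul(Mul(-18, -15, Pow(Add(5, -15), -1)), 387) = Mul(Mul(-18, -15, Pow(-10, -1)), 387) = Mul(Mul(-18, -15, Rational(-1, 10)), 387) = Mul(-27, 387) = -10449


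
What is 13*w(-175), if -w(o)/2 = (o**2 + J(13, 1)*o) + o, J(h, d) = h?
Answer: -732550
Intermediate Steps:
w(o) = -28*o - 2*o**2 (w(o) = -2*((o**2 + 13*o) + o) = -2*(o**2 + 14*o) = -28*o - 2*o**2)
13*w(-175) = 13*(-2*(-175)*(14 - 175)) = 13*(-2*(-175)*(-161)) = 13*(-56350) = -732550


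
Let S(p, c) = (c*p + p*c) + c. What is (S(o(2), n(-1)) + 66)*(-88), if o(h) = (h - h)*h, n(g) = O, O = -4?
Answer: -5456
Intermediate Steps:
n(g) = -4
o(h) = 0 (o(h) = 0*h = 0)
S(p, c) = c + 2*c*p (S(p, c) = (c*p + c*p) + c = 2*c*p + c = c + 2*c*p)
(S(o(2), n(-1)) + 66)*(-88) = (-4*(1 + 2*0) + 66)*(-88) = (-4*(1 + 0) + 66)*(-88) = (-4*1 + 66)*(-88) = (-4 + 66)*(-88) = 62*(-88) = -5456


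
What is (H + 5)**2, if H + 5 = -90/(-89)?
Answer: 8100/7921 ≈ 1.0226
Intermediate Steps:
H = -355/89 (H = -5 - 90/(-89) = -5 - 90*(-1/89) = -5 + 90/89 = -355/89 ≈ -3.9888)
(H + 5)**2 = (-355/89 + 5)**2 = (90/89)**2 = 8100/7921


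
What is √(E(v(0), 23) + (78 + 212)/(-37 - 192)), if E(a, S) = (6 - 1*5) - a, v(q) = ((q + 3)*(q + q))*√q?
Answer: I*√13969/229 ≈ 0.51612*I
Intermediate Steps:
v(q) = 2*q^(3/2)*(3 + q) (v(q) = ((3 + q)*(2*q))*√q = (2*q*(3 + q))*√q = 2*q^(3/2)*(3 + q))
E(a, S) = 1 - a (E(a, S) = (6 - 5) - a = 1 - a)
√(E(v(0), 23) + (78 + 212)/(-37 - 192)) = √((1 - 2*0^(3/2)*(3 + 0)) + (78 + 212)/(-37 - 192)) = √((1 - 2*0*3) + 290/(-229)) = √((1 - 1*0) + 290*(-1/229)) = √((1 + 0) - 290/229) = √(1 - 290/229) = √(-61/229) = I*√13969/229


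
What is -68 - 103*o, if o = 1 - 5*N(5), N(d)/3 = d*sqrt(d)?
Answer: -171 + 7725*sqrt(5) ≈ 17103.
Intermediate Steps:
N(d) = 3*d**(3/2) (N(d) = 3*(d*sqrt(d)) = 3*d**(3/2))
o = 1 - 75*sqrt(5) (o = 1 - 15*5**(3/2) = 1 - 15*5*sqrt(5) = 1 - 75*sqrt(5) ≈ -166.71)
-68 - 103*o = -68 - 103*(1 - 75*sqrt(5)) = -68 + (-103 + 7725*sqrt(5)) = -171 + 7725*sqrt(5)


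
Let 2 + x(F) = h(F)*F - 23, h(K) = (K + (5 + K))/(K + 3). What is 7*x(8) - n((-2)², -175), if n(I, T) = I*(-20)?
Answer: 131/11 ≈ 11.909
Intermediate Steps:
h(K) = (5 + 2*K)/(3 + K)
n(I, T) = -20*I
x(F) = -25 + F*(5 + 2*F)/(3 + F) (x(F) = -2 + (((5 + 2*F)/(3 + F))*F - 23) = -2 + (F*(5 + 2*F)/(3 + F) - 23) = -2 + (-23 + F*(5 + 2*F)/(3 + F)) = -25 + F*(5 + 2*F)/(3 + F))
7*x(8) - n((-2)², -175) = 7*((-75 - 20*8 + 2*8²)/(3 + 8)) - (-20)*(-2)² = 7*((-75 - 160 + 2*64)/11) - (-20)*4 = 7*((-75 - 160 + 128)/11) - 1*(-80) = 7*((1/11)*(-107)) + 80 = 7*(-107/11) + 80 = -749/11 + 80 = 131/11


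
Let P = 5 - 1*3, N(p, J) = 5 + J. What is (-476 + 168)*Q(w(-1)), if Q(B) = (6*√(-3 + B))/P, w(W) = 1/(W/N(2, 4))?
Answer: -1848*I*√3 ≈ -3200.8*I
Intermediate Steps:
P = 2 (P = 5 - 3 = 2)
w(W) = 9/W (w(W) = 1/(W/(5 + 4)) = 1/(W/9) = 9/W)
Q(B) = 3*√(-3 + B) (Q(B) = (6*√(-3 + B))/2 = (6*√(-3 + B))*(½) = 3*√(-3 + B))
(-476 + 168)*Q(w(-1)) = (-476 + 168)*(3*√(-3 + 9/(-1))) = -924*√(-3 + 9*(-1)) = -924*√(-3 - 9) = -924*√(-12) = -924*2*I*√3 = -1848*I*√3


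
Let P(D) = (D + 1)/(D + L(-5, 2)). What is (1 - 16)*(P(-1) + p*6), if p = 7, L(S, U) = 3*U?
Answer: -630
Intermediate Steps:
P(D) = (1 + D)/(6 + D) (P(D) = (D + 1)/(D + 3*2) = (1 + D)/(D + 6) = (1 + D)/(6 + D))
(1 - 16)*(P(-1) + p*6) = (1 - 16)*((1 - 1)/(6 - 1) + 7*6) = -15*(0/5 + 42) = -15*((⅕)*0 + 42) = -15*(0 + 42) = -15*42 = -630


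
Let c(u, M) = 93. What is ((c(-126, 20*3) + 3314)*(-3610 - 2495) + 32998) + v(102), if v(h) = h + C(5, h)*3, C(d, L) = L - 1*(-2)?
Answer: -20766323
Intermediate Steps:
C(d, L) = 2 + L (C(d, L) = L + 2 = 2 + L)
v(h) = 6 + 4*h (v(h) = h + (2 + h)*3 = h + (6 + 3*h) = 6 + 4*h)
((c(-126, 20*3) + 3314)*(-3610 - 2495) + 32998) + v(102) = ((93 + 3314)*(-3610 - 2495) + 32998) + (6 + 4*102) = (3407*(-6105) + 32998) + (6 + 408) = (-20799735 + 32998) + 414 = -20766737 + 414 = -20766323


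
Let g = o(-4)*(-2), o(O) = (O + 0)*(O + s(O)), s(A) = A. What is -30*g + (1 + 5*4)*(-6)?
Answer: 1794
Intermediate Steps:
o(O) = 2*O**2 (o(O) = (O + 0)*(O + O) = O*(2*O) = 2*O**2)
g = -64 (g = (2*(-4)**2)*(-2) = (2*16)*(-2) = 32*(-2) = -64)
-30*g + (1 + 5*4)*(-6) = -30*(-64) + (1 + 5*4)*(-6) = 1920 + (1 + 20)*(-6) = 1920 + 21*(-6) = 1920 - 126 = 1794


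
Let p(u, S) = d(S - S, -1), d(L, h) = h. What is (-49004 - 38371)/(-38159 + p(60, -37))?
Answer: 5825/2544 ≈ 2.2897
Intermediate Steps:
p(u, S) = -1
(-49004 - 38371)/(-38159 + p(60, -37)) = (-49004 - 38371)/(-38159 - 1) = -87375/(-38160) = -87375*(-1/38160) = 5825/2544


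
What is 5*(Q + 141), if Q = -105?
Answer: 180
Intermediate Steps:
5*(Q + 141) = 5*(-105 + 141) = 5*36 = 180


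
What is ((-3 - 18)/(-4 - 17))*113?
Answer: 113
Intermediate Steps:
((-3 - 18)/(-4 - 17))*113 = -21/(-21)*113 = -21*(-1/21)*113 = 1*113 = 113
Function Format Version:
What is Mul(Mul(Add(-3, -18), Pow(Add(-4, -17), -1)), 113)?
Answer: 113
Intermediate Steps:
Mul(Mul(Add(-3, -18), Pow(Add(-4, -17), -1)), 113) = Mul(Mul(-21, Pow(-21, -1)), 113) = Mul(Mul(-21, Rational(-1, 21)), 113) = Mul(1, 113) = 113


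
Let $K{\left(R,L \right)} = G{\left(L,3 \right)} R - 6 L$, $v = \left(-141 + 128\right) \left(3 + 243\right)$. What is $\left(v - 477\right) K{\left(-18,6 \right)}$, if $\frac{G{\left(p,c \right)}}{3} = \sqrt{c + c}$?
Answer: $132300 + 198450 \sqrt{6} \approx 6.184 \cdot 10^{5}$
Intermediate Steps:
$G{\left(p,c \right)} = 3 \sqrt{2} \sqrt{c}$ ($G{\left(p,c \right)} = 3 \sqrt{c + c} = 3 \sqrt{2 c} = 3 \sqrt{2} \sqrt{c}$)
$v = -3198$ ($v = \left(-13\right) 246 = -3198$)
$K{\left(R,L \right)} = - 6 L + 3 R \sqrt{6}$ ($K{\left(R,L \right)} = 3 \sqrt{2} \sqrt{3} R - 6 L = 3 \sqrt{6} R - 6 L = 3 R \sqrt{6} - 6 L = - 6 L + 3 R \sqrt{6}$)
$\left(v - 477\right) K{\left(-18,6 \right)} = \left(-3198 - 477\right) \left(\left(-6\right) 6 + 3 \left(-18\right) \sqrt{6}\right) = - 3675 \left(-36 - 54 \sqrt{6}\right) = 132300 + 198450 \sqrt{6}$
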